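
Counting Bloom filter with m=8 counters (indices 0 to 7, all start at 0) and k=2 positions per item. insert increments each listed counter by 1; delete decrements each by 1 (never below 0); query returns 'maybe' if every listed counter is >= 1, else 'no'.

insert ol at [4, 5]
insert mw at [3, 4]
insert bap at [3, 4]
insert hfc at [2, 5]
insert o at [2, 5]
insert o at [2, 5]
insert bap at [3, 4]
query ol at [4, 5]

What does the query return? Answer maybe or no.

Answer: maybe

Derivation:
Step 1: insert ol at [4, 5] -> counters=[0,0,0,0,1,1,0,0]
Step 2: insert mw at [3, 4] -> counters=[0,0,0,1,2,1,0,0]
Step 3: insert bap at [3, 4] -> counters=[0,0,0,2,3,1,0,0]
Step 4: insert hfc at [2, 5] -> counters=[0,0,1,2,3,2,0,0]
Step 5: insert o at [2, 5] -> counters=[0,0,2,2,3,3,0,0]
Step 6: insert o at [2, 5] -> counters=[0,0,3,2,3,4,0,0]
Step 7: insert bap at [3, 4] -> counters=[0,0,3,3,4,4,0,0]
Query ol: check counters[4]=4 counters[5]=4 -> maybe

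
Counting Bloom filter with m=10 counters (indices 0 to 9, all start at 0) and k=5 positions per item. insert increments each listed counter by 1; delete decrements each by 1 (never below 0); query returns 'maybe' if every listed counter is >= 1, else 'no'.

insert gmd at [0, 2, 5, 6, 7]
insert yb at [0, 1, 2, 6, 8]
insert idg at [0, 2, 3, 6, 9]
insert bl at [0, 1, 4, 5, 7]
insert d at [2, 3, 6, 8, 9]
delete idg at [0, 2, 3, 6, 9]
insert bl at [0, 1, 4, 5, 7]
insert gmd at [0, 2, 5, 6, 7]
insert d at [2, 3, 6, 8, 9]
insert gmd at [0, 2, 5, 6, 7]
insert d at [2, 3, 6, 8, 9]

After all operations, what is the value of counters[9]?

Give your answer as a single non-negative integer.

Step 1: insert gmd at [0, 2, 5, 6, 7] -> counters=[1,0,1,0,0,1,1,1,0,0]
Step 2: insert yb at [0, 1, 2, 6, 8] -> counters=[2,1,2,0,0,1,2,1,1,0]
Step 3: insert idg at [0, 2, 3, 6, 9] -> counters=[3,1,3,1,0,1,3,1,1,1]
Step 4: insert bl at [0, 1, 4, 5, 7] -> counters=[4,2,3,1,1,2,3,2,1,1]
Step 5: insert d at [2, 3, 6, 8, 9] -> counters=[4,2,4,2,1,2,4,2,2,2]
Step 6: delete idg at [0, 2, 3, 6, 9] -> counters=[3,2,3,1,1,2,3,2,2,1]
Step 7: insert bl at [0, 1, 4, 5, 7] -> counters=[4,3,3,1,2,3,3,3,2,1]
Step 8: insert gmd at [0, 2, 5, 6, 7] -> counters=[5,3,4,1,2,4,4,4,2,1]
Step 9: insert d at [2, 3, 6, 8, 9] -> counters=[5,3,5,2,2,4,5,4,3,2]
Step 10: insert gmd at [0, 2, 5, 6, 7] -> counters=[6,3,6,2,2,5,6,5,3,2]
Step 11: insert d at [2, 3, 6, 8, 9] -> counters=[6,3,7,3,2,5,7,5,4,3]
Final counters=[6,3,7,3,2,5,7,5,4,3] -> counters[9]=3

Answer: 3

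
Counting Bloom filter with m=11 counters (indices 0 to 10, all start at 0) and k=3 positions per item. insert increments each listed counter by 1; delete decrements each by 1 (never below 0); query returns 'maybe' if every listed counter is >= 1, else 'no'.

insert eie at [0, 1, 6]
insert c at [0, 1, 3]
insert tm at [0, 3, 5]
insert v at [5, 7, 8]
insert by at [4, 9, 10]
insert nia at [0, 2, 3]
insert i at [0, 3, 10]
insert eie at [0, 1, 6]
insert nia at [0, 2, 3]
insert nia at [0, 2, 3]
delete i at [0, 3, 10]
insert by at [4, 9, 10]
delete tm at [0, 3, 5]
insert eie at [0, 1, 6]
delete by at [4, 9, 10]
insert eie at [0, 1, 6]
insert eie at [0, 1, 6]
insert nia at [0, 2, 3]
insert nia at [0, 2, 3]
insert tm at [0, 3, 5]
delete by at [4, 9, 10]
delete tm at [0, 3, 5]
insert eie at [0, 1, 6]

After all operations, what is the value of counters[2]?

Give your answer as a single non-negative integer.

Answer: 5

Derivation:
Step 1: insert eie at [0, 1, 6] -> counters=[1,1,0,0,0,0,1,0,0,0,0]
Step 2: insert c at [0, 1, 3] -> counters=[2,2,0,1,0,0,1,0,0,0,0]
Step 3: insert tm at [0, 3, 5] -> counters=[3,2,0,2,0,1,1,0,0,0,0]
Step 4: insert v at [5, 7, 8] -> counters=[3,2,0,2,0,2,1,1,1,0,0]
Step 5: insert by at [4, 9, 10] -> counters=[3,2,0,2,1,2,1,1,1,1,1]
Step 6: insert nia at [0, 2, 3] -> counters=[4,2,1,3,1,2,1,1,1,1,1]
Step 7: insert i at [0, 3, 10] -> counters=[5,2,1,4,1,2,1,1,1,1,2]
Step 8: insert eie at [0, 1, 6] -> counters=[6,3,1,4,1,2,2,1,1,1,2]
Step 9: insert nia at [0, 2, 3] -> counters=[7,3,2,5,1,2,2,1,1,1,2]
Step 10: insert nia at [0, 2, 3] -> counters=[8,3,3,6,1,2,2,1,1,1,2]
Step 11: delete i at [0, 3, 10] -> counters=[7,3,3,5,1,2,2,1,1,1,1]
Step 12: insert by at [4, 9, 10] -> counters=[7,3,3,5,2,2,2,1,1,2,2]
Step 13: delete tm at [0, 3, 5] -> counters=[6,3,3,4,2,1,2,1,1,2,2]
Step 14: insert eie at [0, 1, 6] -> counters=[7,4,3,4,2,1,3,1,1,2,2]
Step 15: delete by at [4, 9, 10] -> counters=[7,4,3,4,1,1,3,1,1,1,1]
Step 16: insert eie at [0, 1, 6] -> counters=[8,5,3,4,1,1,4,1,1,1,1]
Step 17: insert eie at [0, 1, 6] -> counters=[9,6,3,4,1,1,5,1,1,1,1]
Step 18: insert nia at [0, 2, 3] -> counters=[10,6,4,5,1,1,5,1,1,1,1]
Step 19: insert nia at [0, 2, 3] -> counters=[11,6,5,6,1,1,5,1,1,1,1]
Step 20: insert tm at [0, 3, 5] -> counters=[12,6,5,7,1,2,5,1,1,1,1]
Step 21: delete by at [4, 9, 10] -> counters=[12,6,5,7,0,2,5,1,1,0,0]
Step 22: delete tm at [0, 3, 5] -> counters=[11,6,5,6,0,1,5,1,1,0,0]
Step 23: insert eie at [0, 1, 6] -> counters=[12,7,5,6,0,1,6,1,1,0,0]
Final counters=[12,7,5,6,0,1,6,1,1,0,0] -> counters[2]=5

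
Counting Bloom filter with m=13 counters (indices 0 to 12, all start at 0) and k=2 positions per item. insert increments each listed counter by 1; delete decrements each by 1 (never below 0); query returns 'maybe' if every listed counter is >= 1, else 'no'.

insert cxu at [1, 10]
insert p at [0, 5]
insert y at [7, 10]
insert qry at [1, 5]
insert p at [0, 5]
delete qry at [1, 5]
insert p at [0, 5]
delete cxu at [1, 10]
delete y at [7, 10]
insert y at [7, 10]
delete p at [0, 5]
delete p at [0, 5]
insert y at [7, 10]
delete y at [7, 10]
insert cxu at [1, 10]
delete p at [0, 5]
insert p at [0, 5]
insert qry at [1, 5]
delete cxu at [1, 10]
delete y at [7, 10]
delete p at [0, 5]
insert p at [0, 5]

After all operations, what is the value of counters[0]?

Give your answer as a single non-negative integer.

Answer: 1

Derivation:
Step 1: insert cxu at [1, 10] -> counters=[0,1,0,0,0,0,0,0,0,0,1,0,0]
Step 2: insert p at [0, 5] -> counters=[1,1,0,0,0,1,0,0,0,0,1,0,0]
Step 3: insert y at [7, 10] -> counters=[1,1,0,0,0,1,0,1,0,0,2,0,0]
Step 4: insert qry at [1, 5] -> counters=[1,2,0,0,0,2,0,1,0,0,2,0,0]
Step 5: insert p at [0, 5] -> counters=[2,2,0,0,0,3,0,1,0,0,2,0,0]
Step 6: delete qry at [1, 5] -> counters=[2,1,0,0,0,2,0,1,0,0,2,0,0]
Step 7: insert p at [0, 5] -> counters=[3,1,0,0,0,3,0,1,0,0,2,0,0]
Step 8: delete cxu at [1, 10] -> counters=[3,0,0,0,0,3,0,1,0,0,1,0,0]
Step 9: delete y at [7, 10] -> counters=[3,0,0,0,0,3,0,0,0,0,0,0,0]
Step 10: insert y at [7, 10] -> counters=[3,0,0,0,0,3,0,1,0,0,1,0,0]
Step 11: delete p at [0, 5] -> counters=[2,0,0,0,0,2,0,1,0,0,1,0,0]
Step 12: delete p at [0, 5] -> counters=[1,0,0,0,0,1,0,1,0,0,1,0,0]
Step 13: insert y at [7, 10] -> counters=[1,0,0,0,0,1,0,2,0,0,2,0,0]
Step 14: delete y at [7, 10] -> counters=[1,0,0,0,0,1,0,1,0,0,1,0,0]
Step 15: insert cxu at [1, 10] -> counters=[1,1,0,0,0,1,0,1,0,0,2,0,0]
Step 16: delete p at [0, 5] -> counters=[0,1,0,0,0,0,0,1,0,0,2,0,0]
Step 17: insert p at [0, 5] -> counters=[1,1,0,0,0,1,0,1,0,0,2,0,0]
Step 18: insert qry at [1, 5] -> counters=[1,2,0,0,0,2,0,1,0,0,2,0,0]
Step 19: delete cxu at [1, 10] -> counters=[1,1,0,0,0,2,0,1,0,0,1,0,0]
Step 20: delete y at [7, 10] -> counters=[1,1,0,0,0,2,0,0,0,0,0,0,0]
Step 21: delete p at [0, 5] -> counters=[0,1,0,0,0,1,0,0,0,0,0,0,0]
Step 22: insert p at [0, 5] -> counters=[1,1,0,0,0,2,0,0,0,0,0,0,0]
Final counters=[1,1,0,0,0,2,0,0,0,0,0,0,0] -> counters[0]=1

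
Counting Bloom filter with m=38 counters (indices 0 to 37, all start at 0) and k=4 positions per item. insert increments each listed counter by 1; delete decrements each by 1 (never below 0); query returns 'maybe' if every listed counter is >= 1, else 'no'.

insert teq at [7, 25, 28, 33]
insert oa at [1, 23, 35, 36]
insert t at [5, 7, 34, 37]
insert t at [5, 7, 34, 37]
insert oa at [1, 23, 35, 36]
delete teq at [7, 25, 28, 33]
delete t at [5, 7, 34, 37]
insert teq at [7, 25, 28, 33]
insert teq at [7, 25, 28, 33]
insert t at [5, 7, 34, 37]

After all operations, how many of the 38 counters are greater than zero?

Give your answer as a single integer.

Answer: 11

Derivation:
Step 1: insert teq at [7, 25, 28, 33] -> counters=[0,0,0,0,0,0,0,1,0,0,0,0,0,0,0,0,0,0,0,0,0,0,0,0,0,1,0,0,1,0,0,0,0,1,0,0,0,0]
Step 2: insert oa at [1, 23, 35, 36] -> counters=[0,1,0,0,0,0,0,1,0,0,0,0,0,0,0,0,0,0,0,0,0,0,0,1,0,1,0,0,1,0,0,0,0,1,0,1,1,0]
Step 3: insert t at [5, 7, 34, 37] -> counters=[0,1,0,0,0,1,0,2,0,0,0,0,0,0,0,0,0,0,0,0,0,0,0,1,0,1,0,0,1,0,0,0,0,1,1,1,1,1]
Step 4: insert t at [5, 7, 34, 37] -> counters=[0,1,0,0,0,2,0,3,0,0,0,0,0,0,0,0,0,0,0,0,0,0,0,1,0,1,0,0,1,0,0,0,0,1,2,1,1,2]
Step 5: insert oa at [1, 23, 35, 36] -> counters=[0,2,0,0,0,2,0,3,0,0,0,0,0,0,0,0,0,0,0,0,0,0,0,2,0,1,0,0,1,0,0,0,0,1,2,2,2,2]
Step 6: delete teq at [7, 25, 28, 33] -> counters=[0,2,0,0,0,2,0,2,0,0,0,0,0,0,0,0,0,0,0,0,0,0,0,2,0,0,0,0,0,0,0,0,0,0,2,2,2,2]
Step 7: delete t at [5, 7, 34, 37] -> counters=[0,2,0,0,0,1,0,1,0,0,0,0,0,0,0,0,0,0,0,0,0,0,0,2,0,0,0,0,0,0,0,0,0,0,1,2,2,1]
Step 8: insert teq at [7, 25, 28, 33] -> counters=[0,2,0,0,0,1,0,2,0,0,0,0,0,0,0,0,0,0,0,0,0,0,0,2,0,1,0,0,1,0,0,0,0,1,1,2,2,1]
Step 9: insert teq at [7, 25, 28, 33] -> counters=[0,2,0,0,0,1,0,3,0,0,0,0,0,0,0,0,0,0,0,0,0,0,0,2,0,2,0,0,2,0,0,0,0,2,1,2,2,1]
Step 10: insert t at [5, 7, 34, 37] -> counters=[0,2,0,0,0,2,0,4,0,0,0,0,0,0,0,0,0,0,0,0,0,0,0,2,0,2,0,0,2,0,0,0,0,2,2,2,2,2]
Final counters=[0,2,0,0,0,2,0,4,0,0,0,0,0,0,0,0,0,0,0,0,0,0,0,2,0,2,0,0,2,0,0,0,0,2,2,2,2,2] -> 11 nonzero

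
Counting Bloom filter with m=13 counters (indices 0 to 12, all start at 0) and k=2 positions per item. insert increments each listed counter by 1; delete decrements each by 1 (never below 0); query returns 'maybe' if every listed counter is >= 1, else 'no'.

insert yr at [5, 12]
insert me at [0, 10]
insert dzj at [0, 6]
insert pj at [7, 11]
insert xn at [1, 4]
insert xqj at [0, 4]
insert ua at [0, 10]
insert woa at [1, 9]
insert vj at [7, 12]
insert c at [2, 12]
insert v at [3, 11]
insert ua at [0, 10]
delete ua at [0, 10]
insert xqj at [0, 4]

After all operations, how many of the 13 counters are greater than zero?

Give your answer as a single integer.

Answer: 12

Derivation:
Step 1: insert yr at [5, 12] -> counters=[0,0,0,0,0,1,0,0,0,0,0,0,1]
Step 2: insert me at [0, 10] -> counters=[1,0,0,0,0,1,0,0,0,0,1,0,1]
Step 3: insert dzj at [0, 6] -> counters=[2,0,0,0,0,1,1,0,0,0,1,0,1]
Step 4: insert pj at [7, 11] -> counters=[2,0,0,0,0,1,1,1,0,0,1,1,1]
Step 5: insert xn at [1, 4] -> counters=[2,1,0,0,1,1,1,1,0,0,1,1,1]
Step 6: insert xqj at [0, 4] -> counters=[3,1,0,0,2,1,1,1,0,0,1,1,1]
Step 7: insert ua at [0, 10] -> counters=[4,1,0,0,2,1,1,1,0,0,2,1,1]
Step 8: insert woa at [1, 9] -> counters=[4,2,0,0,2,1,1,1,0,1,2,1,1]
Step 9: insert vj at [7, 12] -> counters=[4,2,0,0,2,1,1,2,0,1,2,1,2]
Step 10: insert c at [2, 12] -> counters=[4,2,1,0,2,1,1,2,0,1,2,1,3]
Step 11: insert v at [3, 11] -> counters=[4,2,1,1,2,1,1,2,0,1,2,2,3]
Step 12: insert ua at [0, 10] -> counters=[5,2,1,1,2,1,1,2,0,1,3,2,3]
Step 13: delete ua at [0, 10] -> counters=[4,2,1,1,2,1,1,2,0,1,2,2,3]
Step 14: insert xqj at [0, 4] -> counters=[5,2,1,1,3,1,1,2,0,1,2,2,3]
Final counters=[5,2,1,1,3,1,1,2,0,1,2,2,3] -> 12 nonzero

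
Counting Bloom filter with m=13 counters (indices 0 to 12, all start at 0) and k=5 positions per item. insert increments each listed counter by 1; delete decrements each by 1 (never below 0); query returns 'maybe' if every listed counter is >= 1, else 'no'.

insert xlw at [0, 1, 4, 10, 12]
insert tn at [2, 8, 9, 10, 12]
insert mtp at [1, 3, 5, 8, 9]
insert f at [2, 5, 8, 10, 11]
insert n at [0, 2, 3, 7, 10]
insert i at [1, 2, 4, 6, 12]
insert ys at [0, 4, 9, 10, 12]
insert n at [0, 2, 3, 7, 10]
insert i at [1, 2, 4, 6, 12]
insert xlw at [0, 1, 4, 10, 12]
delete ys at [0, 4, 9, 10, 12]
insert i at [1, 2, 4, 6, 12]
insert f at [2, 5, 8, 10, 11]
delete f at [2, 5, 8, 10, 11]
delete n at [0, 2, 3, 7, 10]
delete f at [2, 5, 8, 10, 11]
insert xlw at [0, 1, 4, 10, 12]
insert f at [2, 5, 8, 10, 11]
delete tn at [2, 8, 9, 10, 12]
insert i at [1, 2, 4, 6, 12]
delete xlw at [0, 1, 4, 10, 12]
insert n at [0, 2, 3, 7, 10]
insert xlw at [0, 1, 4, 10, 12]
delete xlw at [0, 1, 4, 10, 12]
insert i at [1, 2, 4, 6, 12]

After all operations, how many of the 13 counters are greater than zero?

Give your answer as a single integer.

Step 1: insert xlw at [0, 1, 4, 10, 12] -> counters=[1,1,0,0,1,0,0,0,0,0,1,0,1]
Step 2: insert tn at [2, 8, 9, 10, 12] -> counters=[1,1,1,0,1,0,0,0,1,1,2,0,2]
Step 3: insert mtp at [1, 3, 5, 8, 9] -> counters=[1,2,1,1,1,1,0,0,2,2,2,0,2]
Step 4: insert f at [2, 5, 8, 10, 11] -> counters=[1,2,2,1,1,2,0,0,3,2,3,1,2]
Step 5: insert n at [0, 2, 3, 7, 10] -> counters=[2,2,3,2,1,2,0,1,3,2,4,1,2]
Step 6: insert i at [1, 2, 4, 6, 12] -> counters=[2,3,4,2,2,2,1,1,3,2,4,1,3]
Step 7: insert ys at [0, 4, 9, 10, 12] -> counters=[3,3,4,2,3,2,1,1,3,3,5,1,4]
Step 8: insert n at [0, 2, 3, 7, 10] -> counters=[4,3,5,3,3,2,1,2,3,3,6,1,4]
Step 9: insert i at [1, 2, 4, 6, 12] -> counters=[4,4,6,3,4,2,2,2,3,3,6,1,5]
Step 10: insert xlw at [0, 1, 4, 10, 12] -> counters=[5,5,6,3,5,2,2,2,3,3,7,1,6]
Step 11: delete ys at [0, 4, 9, 10, 12] -> counters=[4,5,6,3,4,2,2,2,3,2,6,1,5]
Step 12: insert i at [1, 2, 4, 6, 12] -> counters=[4,6,7,3,5,2,3,2,3,2,6,1,6]
Step 13: insert f at [2, 5, 8, 10, 11] -> counters=[4,6,8,3,5,3,3,2,4,2,7,2,6]
Step 14: delete f at [2, 5, 8, 10, 11] -> counters=[4,6,7,3,5,2,3,2,3,2,6,1,6]
Step 15: delete n at [0, 2, 3, 7, 10] -> counters=[3,6,6,2,5,2,3,1,3,2,5,1,6]
Step 16: delete f at [2, 5, 8, 10, 11] -> counters=[3,6,5,2,5,1,3,1,2,2,4,0,6]
Step 17: insert xlw at [0, 1, 4, 10, 12] -> counters=[4,7,5,2,6,1,3,1,2,2,5,0,7]
Step 18: insert f at [2, 5, 8, 10, 11] -> counters=[4,7,6,2,6,2,3,1,3,2,6,1,7]
Step 19: delete tn at [2, 8, 9, 10, 12] -> counters=[4,7,5,2,6,2,3,1,2,1,5,1,6]
Step 20: insert i at [1, 2, 4, 6, 12] -> counters=[4,8,6,2,7,2,4,1,2,1,5,1,7]
Step 21: delete xlw at [0, 1, 4, 10, 12] -> counters=[3,7,6,2,6,2,4,1,2,1,4,1,6]
Step 22: insert n at [0, 2, 3, 7, 10] -> counters=[4,7,7,3,6,2,4,2,2,1,5,1,6]
Step 23: insert xlw at [0, 1, 4, 10, 12] -> counters=[5,8,7,3,7,2,4,2,2,1,6,1,7]
Step 24: delete xlw at [0, 1, 4, 10, 12] -> counters=[4,7,7,3,6,2,4,2,2,1,5,1,6]
Step 25: insert i at [1, 2, 4, 6, 12] -> counters=[4,8,8,3,7,2,5,2,2,1,5,1,7]
Final counters=[4,8,8,3,7,2,5,2,2,1,5,1,7] -> 13 nonzero

Answer: 13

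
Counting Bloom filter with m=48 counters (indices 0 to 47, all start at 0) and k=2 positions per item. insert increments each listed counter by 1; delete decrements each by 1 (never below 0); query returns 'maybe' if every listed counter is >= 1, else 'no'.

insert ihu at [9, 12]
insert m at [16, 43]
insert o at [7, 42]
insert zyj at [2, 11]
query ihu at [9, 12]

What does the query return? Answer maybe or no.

Answer: maybe

Derivation:
Step 1: insert ihu at [9, 12] -> counters=[0,0,0,0,0,0,0,0,0,1,0,0,1,0,0,0,0,0,0,0,0,0,0,0,0,0,0,0,0,0,0,0,0,0,0,0,0,0,0,0,0,0,0,0,0,0,0,0]
Step 2: insert m at [16, 43] -> counters=[0,0,0,0,0,0,0,0,0,1,0,0,1,0,0,0,1,0,0,0,0,0,0,0,0,0,0,0,0,0,0,0,0,0,0,0,0,0,0,0,0,0,0,1,0,0,0,0]
Step 3: insert o at [7, 42] -> counters=[0,0,0,0,0,0,0,1,0,1,0,0,1,0,0,0,1,0,0,0,0,0,0,0,0,0,0,0,0,0,0,0,0,0,0,0,0,0,0,0,0,0,1,1,0,0,0,0]
Step 4: insert zyj at [2, 11] -> counters=[0,0,1,0,0,0,0,1,0,1,0,1,1,0,0,0,1,0,0,0,0,0,0,0,0,0,0,0,0,0,0,0,0,0,0,0,0,0,0,0,0,0,1,1,0,0,0,0]
Query ihu: check counters[9]=1 counters[12]=1 -> maybe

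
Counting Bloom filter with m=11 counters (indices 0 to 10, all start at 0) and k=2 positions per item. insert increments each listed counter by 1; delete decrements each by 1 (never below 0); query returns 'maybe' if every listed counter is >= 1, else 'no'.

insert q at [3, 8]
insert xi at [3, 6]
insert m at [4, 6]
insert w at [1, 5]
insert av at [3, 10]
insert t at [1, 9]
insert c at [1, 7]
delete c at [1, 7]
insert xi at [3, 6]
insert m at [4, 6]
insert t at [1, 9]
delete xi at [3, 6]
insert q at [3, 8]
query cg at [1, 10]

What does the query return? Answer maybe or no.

Step 1: insert q at [3, 8] -> counters=[0,0,0,1,0,0,0,0,1,0,0]
Step 2: insert xi at [3, 6] -> counters=[0,0,0,2,0,0,1,0,1,0,0]
Step 3: insert m at [4, 6] -> counters=[0,0,0,2,1,0,2,0,1,0,0]
Step 4: insert w at [1, 5] -> counters=[0,1,0,2,1,1,2,0,1,0,0]
Step 5: insert av at [3, 10] -> counters=[0,1,0,3,1,1,2,0,1,0,1]
Step 6: insert t at [1, 9] -> counters=[0,2,0,3,1,1,2,0,1,1,1]
Step 7: insert c at [1, 7] -> counters=[0,3,0,3,1,1,2,1,1,1,1]
Step 8: delete c at [1, 7] -> counters=[0,2,0,3,1,1,2,0,1,1,1]
Step 9: insert xi at [3, 6] -> counters=[0,2,0,4,1,1,3,0,1,1,1]
Step 10: insert m at [4, 6] -> counters=[0,2,0,4,2,1,4,0,1,1,1]
Step 11: insert t at [1, 9] -> counters=[0,3,0,4,2,1,4,0,1,2,1]
Step 12: delete xi at [3, 6] -> counters=[0,3,0,3,2,1,3,0,1,2,1]
Step 13: insert q at [3, 8] -> counters=[0,3,0,4,2,1,3,0,2,2,1]
Query cg: check counters[1]=3 counters[10]=1 -> maybe

Answer: maybe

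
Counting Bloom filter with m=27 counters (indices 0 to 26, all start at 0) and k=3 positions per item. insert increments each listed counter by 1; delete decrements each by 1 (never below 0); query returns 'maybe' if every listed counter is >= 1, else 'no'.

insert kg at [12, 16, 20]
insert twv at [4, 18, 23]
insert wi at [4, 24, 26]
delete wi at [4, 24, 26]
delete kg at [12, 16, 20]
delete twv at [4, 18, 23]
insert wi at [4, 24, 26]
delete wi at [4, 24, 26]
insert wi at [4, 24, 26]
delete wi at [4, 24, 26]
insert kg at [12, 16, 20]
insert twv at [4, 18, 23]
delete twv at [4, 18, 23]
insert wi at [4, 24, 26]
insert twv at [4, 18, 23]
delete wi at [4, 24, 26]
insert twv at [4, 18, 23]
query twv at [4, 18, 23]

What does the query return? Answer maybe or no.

Answer: maybe

Derivation:
Step 1: insert kg at [12, 16, 20] -> counters=[0,0,0,0,0,0,0,0,0,0,0,0,1,0,0,0,1,0,0,0,1,0,0,0,0,0,0]
Step 2: insert twv at [4, 18, 23] -> counters=[0,0,0,0,1,0,0,0,0,0,0,0,1,0,0,0,1,0,1,0,1,0,0,1,0,0,0]
Step 3: insert wi at [4, 24, 26] -> counters=[0,0,0,0,2,0,0,0,0,0,0,0,1,0,0,0,1,0,1,0,1,0,0,1,1,0,1]
Step 4: delete wi at [4, 24, 26] -> counters=[0,0,0,0,1,0,0,0,0,0,0,0,1,0,0,0,1,0,1,0,1,0,0,1,0,0,0]
Step 5: delete kg at [12, 16, 20] -> counters=[0,0,0,0,1,0,0,0,0,0,0,0,0,0,0,0,0,0,1,0,0,0,0,1,0,0,0]
Step 6: delete twv at [4, 18, 23] -> counters=[0,0,0,0,0,0,0,0,0,0,0,0,0,0,0,0,0,0,0,0,0,0,0,0,0,0,0]
Step 7: insert wi at [4, 24, 26] -> counters=[0,0,0,0,1,0,0,0,0,0,0,0,0,0,0,0,0,0,0,0,0,0,0,0,1,0,1]
Step 8: delete wi at [4, 24, 26] -> counters=[0,0,0,0,0,0,0,0,0,0,0,0,0,0,0,0,0,0,0,0,0,0,0,0,0,0,0]
Step 9: insert wi at [4, 24, 26] -> counters=[0,0,0,0,1,0,0,0,0,0,0,0,0,0,0,0,0,0,0,0,0,0,0,0,1,0,1]
Step 10: delete wi at [4, 24, 26] -> counters=[0,0,0,0,0,0,0,0,0,0,0,0,0,0,0,0,0,0,0,0,0,0,0,0,0,0,0]
Step 11: insert kg at [12, 16, 20] -> counters=[0,0,0,0,0,0,0,0,0,0,0,0,1,0,0,0,1,0,0,0,1,0,0,0,0,0,0]
Step 12: insert twv at [4, 18, 23] -> counters=[0,0,0,0,1,0,0,0,0,0,0,0,1,0,0,0,1,0,1,0,1,0,0,1,0,0,0]
Step 13: delete twv at [4, 18, 23] -> counters=[0,0,0,0,0,0,0,0,0,0,0,0,1,0,0,0,1,0,0,0,1,0,0,0,0,0,0]
Step 14: insert wi at [4, 24, 26] -> counters=[0,0,0,0,1,0,0,0,0,0,0,0,1,0,0,0,1,0,0,0,1,0,0,0,1,0,1]
Step 15: insert twv at [4, 18, 23] -> counters=[0,0,0,0,2,0,0,0,0,0,0,0,1,0,0,0,1,0,1,0,1,0,0,1,1,0,1]
Step 16: delete wi at [4, 24, 26] -> counters=[0,0,0,0,1,0,0,0,0,0,0,0,1,0,0,0,1,0,1,0,1,0,0,1,0,0,0]
Step 17: insert twv at [4, 18, 23] -> counters=[0,0,0,0,2,0,0,0,0,0,0,0,1,0,0,0,1,0,2,0,1,0,0,2,0,0,0]
Query twv: check counters[4]=2 counters[18]=2 counters[23]=2 -> maybe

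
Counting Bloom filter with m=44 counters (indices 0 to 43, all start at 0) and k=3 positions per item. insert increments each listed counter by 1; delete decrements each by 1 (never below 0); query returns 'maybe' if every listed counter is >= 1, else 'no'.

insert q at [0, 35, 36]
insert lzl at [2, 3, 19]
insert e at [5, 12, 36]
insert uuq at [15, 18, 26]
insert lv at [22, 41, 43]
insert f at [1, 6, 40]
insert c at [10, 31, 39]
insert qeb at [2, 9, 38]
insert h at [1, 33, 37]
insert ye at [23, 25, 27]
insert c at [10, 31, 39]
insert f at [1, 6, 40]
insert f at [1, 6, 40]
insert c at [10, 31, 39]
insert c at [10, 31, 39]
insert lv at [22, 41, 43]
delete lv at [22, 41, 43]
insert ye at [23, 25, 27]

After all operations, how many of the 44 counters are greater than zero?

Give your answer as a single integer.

Step 1: insert q at [0, 35, 36] -> counters=[1,0,0,0,0,0,0,0,0,0,0,0,0,0,0,0,0,0,0,0,0,0,0,0,0,0,0,0,0,0,0,0,0,0,0,1,1,0,0,0,0,0,0,0]
Step 2: insert lzl at [2, 3, 19] -> counters=[1,0,1,1,0,0,0,0,0,0,0,0,0,0,0,0,0,0,0,1,0,0,0,0,0,0,0,0,0,0,0,0,0,0,0,1,1,0,0,0,0,0,0,0]
Step 3: insert e at [5, 12, 36] -> counters=[1,0,1,1,0,1,0,0,0,0,0,0,1,0,0,0,0,0,0,1,0,0,0,0,0,0,0,0,0,0,0,0,0,0,0,1,2,0,0,0,0,0,0,0]
Step 4: insert uuq at [15, 18, 26] -> counters=[1,0,1,1,0,1,0,0,0,0,0,0,1,0,0,1,0,0,1,1,0,0,0,0,0,0,1,0,0,0,0,0,0,0,0,1,2,0,0,0,0,0,0,0]
Step 5: insert lv at [22, 41, 43] -> counters=[1,0,1,1,0,1,0,0,0,0,0,0,1,0,0,1,0,0,1,1,0,0,1,0,0,0,1,0,0,0,0,0,0,0,0,1,2,0,0,0,0,1,0,1]
Step 6: insert f at [1, 6, 40] -> counters=[1,1,1,1,0,1,1,0,0,0,0,0,1,0,0,1,0,0,1,1,0,0,1,0,0,0,1,0,0,0,0,0,0,0,0,1,2,0,0,0,1,1,0,1]
Step 7: insert c at [10, 31, 39] -> counters=[1,1,1,1,0,1,1,0,0,0,1,0,1,0,0,1,0,0,1,1,0,0,1,0,0,0,1,0,0,0,0,1,0,0,0,1,2,0,0,1,1,1,0,1]
Step 8: insert qeb at [2, 9, 38] -> counters=[1,1,2,1,0,1,1,0,0,1,1,0,1,0,0,1,0,0,1,1,0,0,1,0,0,0,1,0,0,0,0,1,0,0,0,1,2,0,1,1,1,1,0,1]
Step 9: insert h at [1, 33, 37] -> counters=[1,2,2,1,0,1,1,0,0,1,1,0,1,0,0,1,0,0,1,1,0,0,1,0,0,0,1,0,0,0,0,1,0,1,0,1,2,1,1,1,1,1,0,1]
Step 10: insert ye at [23, 25, 27] -> counters=[1,2,2,1,0,1,1,0,0,1,1,0,1,0,0,1,0,0,1,1,0,0,1,1,0,1,1,1,0,0,0,1,0,1,0,1,2,1,1,1,1,1,0,1]
Step 11: insert c at [10, 31, 39] -> counters=[1,2,2,1,0,1,1,0,0,1,2,0,1,0,0,1,0,0,1,1,0,0,1,1,0,1,1,1,0,0,0,2,0,1,0,1,2,1,1,2,1,1,0,1]
Step 12: insert f at [1, 6, 40] -> counters=[1,3,2,1,0,1,2,0,0,1,2,0,1,0,0,1,0,0,1,1,0,0,1,1,0,1,1,1,0,0,0,2,0,1,0,1,2,1,1,2,2,1,0,1]
Step 13: insert f at [1, 6, 40] -> counters=[1,4,2,1,0,1,3,0,0,1,2,0,1,0,0,1,0,0,1,1,0,0,1,1,0,1,1,1,0,0,0,2,0,1,0,1,2,1,1,2,3,1,0,1]
Step 14: insert c at [10, 31, 39] -> counters=[1,4,2,1,0,1,3,0,0,1,3,0,1,0,0,1,0,0,1,1,0,0,1,1,0,1,1,1,0,0,0,3,0,1,0,1,2,1,1,3,3,1,0,1]
Step 15: insert c at [10, 31, 39] -> counters=[1,4,2,1,0,1,3,0,0,1,4,0,1,0,0,1,0,0,1,1,0,0,1,1,0,1,1,1,0,0,0,4,0,1,0,1,2,1,1,4,3,1,0,1]
Step 16: insert lv at [22, 41, 43] -> counters=[1,4,2,1,0,1,3,0,0,1,4,0,1,0,0,1,0,0,1,1,0,0,2,1,0,1,1,1,0,0,0,4,0,1,0,1,2,1,1,4,3,2,0,2]
Step 17: delete lv at [22, 41, 43] -> counters=[1,4,2,1,0,1,3,0,0,1,4,0,1,0,0,1,0,0,1,1,0,0,1,1,0,1,1,1,0,0,0,4,0,1,0,1,2,1,1,4,3,1,0,1]
Step 18: insert ye at [23, 25, 27] -> counters=[1,4,2,1,0,1,3,0,0,1,4,0,1,0,0,1,0,0,1,1,0,0,1,2,0,2,1,2,0,0,0,4,0,1,0,1,2,1,1,4,3,1,0,1]
Final counters=[1,4,2,1,0,1,3,0,0,1,4,0,1,0,0,1,0,0,1,1,0,0,1,2,0,2,1,2,0,0,0,4,0,1,0,1,2,1,1,4,3,1,0,1] -> 27 nonzero

Answer: 27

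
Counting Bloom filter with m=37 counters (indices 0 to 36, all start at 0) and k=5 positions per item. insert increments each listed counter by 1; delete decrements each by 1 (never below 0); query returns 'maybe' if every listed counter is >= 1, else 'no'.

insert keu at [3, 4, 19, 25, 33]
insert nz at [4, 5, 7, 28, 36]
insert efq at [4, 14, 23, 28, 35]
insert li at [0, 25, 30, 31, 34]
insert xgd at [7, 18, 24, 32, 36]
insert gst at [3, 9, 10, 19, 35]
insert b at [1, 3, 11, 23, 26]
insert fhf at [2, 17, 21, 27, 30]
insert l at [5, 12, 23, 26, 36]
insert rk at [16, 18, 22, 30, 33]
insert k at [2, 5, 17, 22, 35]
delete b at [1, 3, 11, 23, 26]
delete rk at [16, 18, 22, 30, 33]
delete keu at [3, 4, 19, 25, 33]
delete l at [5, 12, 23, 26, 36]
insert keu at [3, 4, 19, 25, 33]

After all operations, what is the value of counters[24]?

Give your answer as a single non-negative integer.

Answer: 1

Derivation:
Step 1: insert keu at [3, 4, 19, 25, 33] -> counters=[0,0,0,1,1,0,0,0,0,0,0,0,0,0,0,0,0,0,0,1,0,0,0,0,0,1,0,0,0,0,0,0,0,1,0,0,0]
Step 2: insert nz at [4, 5, 7, 28, 36] -> counters=[0,0,0,1,2,1,0,1,0,0,0,0,0,0,0,0,0,0,0,1,0,0,0,0,0,1,0,0,1,0,0,0,0,1,0,0,1]
Step 3: insert efq at [4, 14, 23, 28, 35] -> counters=[0,0,0,1,3,1,0,1,0,0,0,0,0,0,1,0,0,0,0,1,0,0,0,1,0,1,0,0,2,0,0,0,0,1,0,1,1]
Step 4: insert li at [0, 25, 30, 31, 34] -> counters=[1,0,0,1,3,1,0,1,0,0,0,0,0,0,1,0,0,0,0,1,0,0,0,1,0,2,0,0,2,0,1,1,0,1,1,1,1]
Step 5: insert xgd at [7, 18, 24, 32, 36] -> counters=[1,0,0,1,3,1,0,2,0,0,0,0,0,0,1,0,0,0,1,1,0,0,0,1,1,2,0,0,2,0,1,1,1,1,1,1,2]
Step 6: insert gst at [3, 9, 10, 19, 35] -> counters=[1,0,0,2,3,1,0,2,0,1,1,0,0,0,1,0,0,0,1,2,0,0,0,1,1,2,0,0,2,0,1,1,1,1,1,2,2]
Step 7: insert b at [1, 3, 11, 23, 26] -> counters=[1,1,0,3,3,1,0,2,0,1,1,1,0,0,1,0,0,0,1,2,0,0,0,2,1,2,1,0,2,0,1,1,1,1,1,2,2]
Step 8: insert fhf at [2, 17, 21, 27, 30] -> counters=[1,1,1,3,3,1,0,2,0,1,1,1,0,0,1,0,0,1,1,2,0,1,0,2,1,2,1,1,2,0,2,1,1,1,1,2,2]
Step 9: insert l at [5, 12, 23, 26, 36] -> counters=[1,1,1,3,3,2,0,2,0,1,1,1,1,0,1,0,0,1,1,2,0,1,0,3,1,2,2,1,2,0,2,1,1,1,1,2,3]
Step 10: insert rk at [16, 18, 22, 30, 33] -> counters=[1,1,1,3,3,2,0,2,0,1,1,1,1,0,1,0,1,1,2,2,0,1,1,3,1,2,2,1,2,0,3,1,1,2,1,2,3]
Step 11: insert k at [2, 5, 17, 22, 35] -> counters=[1,1,2,3,3,3,0,2,0,1,1,1,1,0,1,0,1,2,2,2,0,1,2,3,1,2,2,1,2,0,3,1,1,2,1,3,3]
Step 12: delete b at [1, 3, 11, 23, 26] -> counters=[1,0,2,2,3,3,0,2,0,1,1,0,1,0,1,0,1,2,2,2,0,1,2,2,1,2,1,1,2,0,3,1,1,2,1,3,3]
Step 13: delete rk at [16, 18, 22, 30, 33] -> counters=[1,0,2,2,3,3,0,2,0,1,1,0,1,0,1,0,0,2,1,2,0,1,1,2,1,2,1,1,2,0,2,1,1,1,1,3,3]
Step 14: delete keu at [3, 4, 19, 25, 33] -> counters=[1,0,2,1,2,3,0,2,0,1,1,0,1,0,1,0,0,2,1,1,0,1,1,2,1,1,1,1,2,0,2,1,1,0,1,3,3]
Step 15: delete l at [5, 12, 23, 26, 36] -> counters=[1,0,2,1,2,2,0,2,0,1,1,0,0,0,1,0,0,2,1,1,0,1,1,1,1,1,0,1,2,0,2,1,1,0,1,3,2]
Step 16: insert keu at [3, 4, 19, 25, 33] -> counters=[1,0,2,2,3,2,0,2,0,1,1,0,0,0,1,0,0,2,1,2,0,1,1,1,1,2,0,1,2,0,2,1,1,1,1,3,2]
Final counters=[1,0,2,2,3,2,0,2,0,1,1,0,0,0,1,0,0,2,1,2,0,1,1,1,1,2,0,1,2,0,2,1,1,1,1,3,2] -> counters[24]=1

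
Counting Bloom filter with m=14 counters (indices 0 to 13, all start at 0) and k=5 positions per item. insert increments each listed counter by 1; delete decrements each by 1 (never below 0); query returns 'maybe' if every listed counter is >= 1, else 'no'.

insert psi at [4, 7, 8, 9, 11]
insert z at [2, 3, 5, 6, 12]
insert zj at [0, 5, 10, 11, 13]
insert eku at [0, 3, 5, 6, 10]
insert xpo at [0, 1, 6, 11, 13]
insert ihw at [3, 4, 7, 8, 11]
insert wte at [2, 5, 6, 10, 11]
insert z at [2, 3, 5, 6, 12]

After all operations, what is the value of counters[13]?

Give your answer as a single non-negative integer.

Step 1: insert psi at [4, 7, 8, 9, 11] -> counters=[0,0,0,0,1,0,0,1,1,1,0,1,0,0]
Step 2: insert z at [2, 3, 5, 6, 12] -> counters=[0,0,1,1,1,1,1,1,1,1,0,1,1,0]
Step 3: insert zj at [0, 5, 10, 11, 13] -> counters=[1,0,1,1,1,2,1,1,1,1,1,2,1,1]
Step 4: insert eku at [0, 3, 5, 6, 10] -> counters=[2,0,1,2,1,3,2,1,1,1,2,2,1,1]
Step 5: insert xpo at [0, 1, 6, 11, 13] -> counters=[3,1,1,2,1,3,3,1,1,1,2,3,1,2]
Step 6: insert ihw at [3, 4, 7, 8, 11] -> counters=[3,1,1,3,2,3,3,2,2,1,2,4,1,2]
Step 7: insert wte at [2, 5, 6, 10, 11] -> counters=[3,1,2,3,2,4,4,2,2,1,3,5,1,2]
Step 8: insert z at [2, 3, 5, 6, 12] -> counters=[3,1,3,4,2,5,5,2,2,1,3,5,2,2]
Final counters=[3,1,3,4,2,5,5,2,2,1,3,5,2,2] -> counters[13]=2

Answer: 2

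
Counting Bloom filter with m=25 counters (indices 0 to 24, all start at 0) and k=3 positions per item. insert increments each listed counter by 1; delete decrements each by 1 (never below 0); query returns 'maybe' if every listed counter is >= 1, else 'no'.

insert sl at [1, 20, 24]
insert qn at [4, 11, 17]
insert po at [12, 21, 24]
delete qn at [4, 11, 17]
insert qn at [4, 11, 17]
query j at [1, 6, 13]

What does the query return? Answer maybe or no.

Step 1: insert sl at [1, 20, 24] -> counters=[0,1,0,0,0,0,0,0,0,0,0,0,0,0,0,0,0,0,0,0,1,0,0,0,1]
Step 2: insert qn at [4, 11, 17] -> counters=[0,1,0,0,1,0,0,0,0,0,0,1,0,0,0,0,0,1,0,0,1,0,0,0,1]
Step 3: insert po at [12, 21, 24] -> counters=[0,1,0,0,1,0,0,0,0,0,0,1,1,0,0,0,0,1,0,0,1,1,0,0,2]
Step 4: delete qn at [4, 11, 17] -> counters=[0,1,0,0,0,0,0,0,0,0,0,0,1,0,0,0,0,0,0,0,1,1,0,0,2]
Step 5: insert qn at [4, 11, 17] -> counters=[0,1,0,0,1,0,0,0,0,0,0,1,1,0,0,0,0,1,0,0,1,1,0,0,2]
Query j: check counters[1]=1 counters[6]=0 counters[13]=0 -> no

Answer: no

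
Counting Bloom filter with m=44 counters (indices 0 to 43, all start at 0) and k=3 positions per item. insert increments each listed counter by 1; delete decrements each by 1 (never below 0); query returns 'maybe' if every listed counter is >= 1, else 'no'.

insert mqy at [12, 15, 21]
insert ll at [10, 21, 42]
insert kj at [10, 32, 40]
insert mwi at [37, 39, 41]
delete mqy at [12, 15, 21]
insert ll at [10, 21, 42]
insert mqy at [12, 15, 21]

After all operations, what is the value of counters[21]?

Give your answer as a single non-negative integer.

Answer: 3

Derivation:
Step 1: insert mqy at [12, 15, 21] -> counters=[0,0,0,0,0,0,0,0,0,0,0,0,1,0,0,1,0,0,0,0,0,1,0,0,0,0,0,0,0,0,0,0,0,0,0,0,0,0,0,0,0,0,0,0]
Step 2: insert ll at [10, 21, 42] -> counters=[0,0,0,0,0,0,0,0,0,0,1,0,1,0,0,1,0,0,0,0,0,2,0,0,0,0,0,0,0,0,0,0,0,0,0,0,0,0,0,0,0,0,1,0]
Step 3: insert kj at [10, 32, 40] -> counters=[0,0,0,0,0,0,0,0,0,0,2,0,1,0,0,1,0,0,0,0,0,2,0,0,0,0,0,0,0,0,0,0,1,0,0,0,0,0,0,0,1,0,1,0]
Step 4: insert mwi at [37, 39, 41] -> counters=[0,0,0,0,0,0,0,0,0,0,2,0,1,0,0,1,0,0,0,0,0,2,0,0,0,0,0,0,0,0,0,0,1,0,0,0,0,1,0,1,1,1,1,0]
Step 5: delete mqy at [12, 15, 21] -> counters=[0,0,0,0,0,0,0,0,0,0,2,0,0,0,0,0,0,0,0,0,0,1,0,0,0,0,0,0,0,0,0,0,1,0,0,0,0,1,0,1,1,1,1,0]
Step 6: insert ll at [10, 21, 42] -> counters=[0,0,0,0,0,0,0,0,0,0,3,0,0,0,0,0,0,0,0,0,0,2,0,0,0,0,0,0,0,0,0,0,1,0,0,0,0,1,0,1,1,1,2,0]
Step 7: insert mqy at [12, 15, 21] -> counters=[0,0,0,0,0,0,0,0,0,0,3,0,1,0,0,1,0,0,0,0,0,3,0,0,0,0,0,0,0,0,0,0,1,0,0,0,0,1,0,1,1,1,2,0]
Final counters=[0,0,0,0,0,0,0,0,0,0,3,0,1,0,0,1,0,0,0,0,0,3,0,0,0,0,0,0,0,0,0,0,1,0,0,0,0,1,0,1,1,1,2,0] -> counters[21]=3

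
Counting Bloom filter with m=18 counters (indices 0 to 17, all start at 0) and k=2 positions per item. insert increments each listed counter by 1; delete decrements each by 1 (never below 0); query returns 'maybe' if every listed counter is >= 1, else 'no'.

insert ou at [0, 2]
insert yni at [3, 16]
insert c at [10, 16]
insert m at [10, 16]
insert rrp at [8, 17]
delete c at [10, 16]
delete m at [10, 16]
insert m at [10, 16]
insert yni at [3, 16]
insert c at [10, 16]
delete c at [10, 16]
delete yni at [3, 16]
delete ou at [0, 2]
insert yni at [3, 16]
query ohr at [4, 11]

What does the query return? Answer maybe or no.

Step 1: insert ou at [0, 2] -> counters=[1,0,1,0,0,0,0,0,0,0,0,0,0,0,0,0,0,0]
Step 2: insert yni at [3, 16] -> counters=[1,0,1,1,0,0,0,0,0,0,0,0,0,0,0,0,1,0]
Step 3: insert c at [10, 16] -> counters=[1,0,1,1,0,0,0,0,0,0,1,0,0,0,0,0,2,0]
Step 4: insert m at [10, 16] -> counters=[1,0,1,1,0,0,0,0,0,0,2,0,0,0,0,0,3,0]
Step 5: insert rrp at [8, 17] -> counters=[1,0,1,1,0,0,0,0,1,0,2,0,0,0,0,0,3,1]
Step 6: delete c at [10, 16] -> counters=[1,0,1,1,0,0,0,0,1,0,1,0,0,0,0,0,2,1]
Step 7: delete m at [10, 16] -> counters=[1,0,1,1,0,0,0,0,1,0,0,0,0,0,0,0,1,1]
Step 8: insert m at [10, 16] -> counters=[1,0,1,1,0,0,0,0,1,0,1,0,0,0,0,0,2,1]
Step 9: insert yni at [3, 16] -> counters=[1,0,1,2,0,0,0,0,1,0,1,0,0,0,0,0,3,1]
Step 10: insert c at [10, 16] -> counters=[1,0,1,2,0,0,0,0,1,0,2,0,0,0,0,0,4,1]
Step 11: delete c at [10, 16] -> counters=[1,0,1,2,0,0,0,0,1,0,1,0,0,0,0,0,3,1]
Step 12: delete yni at [3, 16] -> counters=[1,0,1,1,0,0,0,0,1,0,1,0,0,0,0,0,2,1]
Step 13: delete ou at [0, 2] -> counters=[0,0,0,1,0,0,0,0,1,0,1,0,0,0,0,0,2,1]
Step 14: insert yni at [3, 16] -> counters=[0,0,0,2,0,0,0,0,1,0,1,0,0,0,0,0,3,1]
Query ohr: check counters[4]=0 counters[11]=0 -> no

Answer: no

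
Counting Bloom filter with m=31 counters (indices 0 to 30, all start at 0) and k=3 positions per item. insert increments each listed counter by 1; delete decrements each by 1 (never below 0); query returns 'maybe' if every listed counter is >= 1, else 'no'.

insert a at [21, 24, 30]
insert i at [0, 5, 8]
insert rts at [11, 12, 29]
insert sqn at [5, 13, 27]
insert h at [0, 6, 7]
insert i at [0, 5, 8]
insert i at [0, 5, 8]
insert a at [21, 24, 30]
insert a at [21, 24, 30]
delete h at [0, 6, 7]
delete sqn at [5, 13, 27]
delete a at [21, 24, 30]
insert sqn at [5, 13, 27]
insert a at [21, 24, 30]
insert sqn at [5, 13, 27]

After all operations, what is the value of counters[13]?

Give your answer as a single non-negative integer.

Step 1: insert a at [21, 24, 30] -> counters=[0,0,0,0,0,0,0,0,0,0,0,0,0,0,0,0,0,0,0,0,0,1,0,0,1,0,0,0,0,0,1]
Step 2: insert i at [0, 5, 8] -> counters=[1,0,0,0,0,1,0,0,1,0,0,0,0,0,0,0,0,0,0,0,0,1,0,0,1,0,0,0,0,0,1]
Step 3: insert rts at [11, 12, 29] -> counters=[1,0,0,0,0,1,0,0,1,0,0,1,1,0,0,0,0,0,0,0,0,1,0,0,1,0,0,0,0,1,1]
Step 4: insert sqn at [5, 13, 27] -> counters=[1,0,0,0,0,2,0,0,1,0,0,1,1,1,0,0,0,0,0,0,0,1,0,0,1,0,0,1,0,1,1]
Step 5: insert h at [0, 6, 7] -> counters=[2,0,0,0,0,2,1,1,1,0,0,1,1,1,0,0,0,0,0,0,0,1,0,0,1,0,0,1,0,1,1]
Step 6: insert i at [0, 5, 8] -> counters=[3,0,0,0,0,3,1,1,2,0,0,1,1,1,0,0,0,0,0,0,0,1,0,0,1,0,0,1,0,1,1]
Step 7: insert i at [0, 5, 8] -> counters=[4,0,0,0,0,4,1,1,3,0,0,1,1,1,0,0,0,0,0,0,0,1,0,0,1,0,0,1,0,1,1]
Step 8: insert a at [21, 24, 30] -> counters=[4,0,0,0,0,4,1,1,3,0,0,1,1,1,0,0,0,0,0,0,0,2,0,0,2,0,0,1,0,1,2]
Step 9: insert a at [21, 24, 30] -> counters=[4,0,0,0,0,4,1,1,3,0,0,1,1,1,0,0,0,0,0,0,0,3,0,0,3,0,0,1,0,1,3]
Step 10: delete h at [0, 6, 7] -> counters=[3,0,0,0,0,4,0,0,3,0,0,1,1,1,0,0,0,0,0,0,0,3,0,0,3,0,0,1,0,1,3]
Step 11: delete sqn at [5, 13, 27] -> counters=[3,0,0,0,0,3,0,0,3,0,0,1,1,0,0,0,0,0,0,0,0,3,0,0,3,0,0,0,0,1,3]
Step 12: delete a at [21, 24, 30] -> counters=[3,0,0,0,0,3,0,0,3,0,0,1,1,0,0,0,0,0,0,0,0,2,0,0,2,0,0,0,0,1,2]
Step 13: insert sqn at [5, 13, 27] -> counters=[3,0,0,0,0,4,0,0,3,0,0,1,1,1,0,0,0,0,0,0,0,2,0,0,2,0,0,1,0,1,2]
Step 14: insert a at [21, 24, 30] -> counters=[3,0,0,0,0,4,0,0,3,0,0,1,1,1,0,0,0,0,0,0,0,3,0,0,3,0,0,1,0,1,3]
Step 15: insert sqn at [5, 13, 27] -> counters=[3,0,0,0,0,5,0,0,3,0,0,1,1,2,0,0,0,0,0,0,0,3,0,0,3,0,0,2,0,1,3]
Final counters=[3,0,0,0,0,5,0,0,3,0,0,1,1,2,0,0,0,0,0,0,0,3,0,0,3,0,0,2,0,1,3] -> counters[13]=2

Answer: 2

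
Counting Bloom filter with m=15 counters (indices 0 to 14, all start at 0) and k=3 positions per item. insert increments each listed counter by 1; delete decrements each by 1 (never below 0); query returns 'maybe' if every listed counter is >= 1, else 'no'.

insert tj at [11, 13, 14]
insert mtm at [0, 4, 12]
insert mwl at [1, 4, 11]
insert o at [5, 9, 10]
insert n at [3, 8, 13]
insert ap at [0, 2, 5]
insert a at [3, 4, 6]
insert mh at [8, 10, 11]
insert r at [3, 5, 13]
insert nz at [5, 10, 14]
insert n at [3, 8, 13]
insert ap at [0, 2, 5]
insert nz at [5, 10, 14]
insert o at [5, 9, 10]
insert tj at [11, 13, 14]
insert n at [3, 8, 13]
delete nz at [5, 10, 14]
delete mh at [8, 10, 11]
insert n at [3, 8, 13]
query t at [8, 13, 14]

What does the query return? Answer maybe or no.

Answer: maybe

Derivation:
Step 1: insert tj at [11, 13, 14] -> counters=[0,0,0,0,0,0,0,0,0,0,0,1,0,1,1]
Step 2: insert mtm at [0, 4, 12] -> counters=[1,0,0,0,1,0,0,0,0,0,0,1,1,1,1]
Step 3: insert mwl at [1, 4, 11] -> counters=[1,1,0,0,2,0,0,0,0,0,0,2,1,1,1]
Step 4: insert o at [5, 9, 10] -> counters=[1,1,0,0,2,1,0,0,0,1,1,2,1,1,1]
Step 5: insert n at [3, 8, 13] -> counters=[1,1,0,1,2,1,0,0,1,1,1,2,1,2,1]
Step 6: insert ap at [0, 2, 5] -> counters=[2,1,1,1,2,2,0,0,1,1,1,2,1,2,1]
Step 7: insert a at [3, 4, 6] -> counters=[2,1,1,2,3,2,1,0,1,1,1,2,1,2,1]
Step 8: insert mh at [8, 10, 11] -> counters=[2,1,1,2,3,2,1,0,2,1,2,3,1,2,1]
Step 9: insert r at [3, 5, 13] -> counters=[2,1,1,3,3,3,1,0,2,1,2,3,1,3,1]
Step 10: insert nz at [5, 10, 14] -> counters=[2,1,1,3,3,4,1,0,2,1,3,3,1,3,2]
Step 11: insert n at [3, 8, 13] -> counters=[2,1,1,4,3,4,1,0,3,1,3,3,1,4,2]
Step 12: insert ap at [0, 2, 5] -> counters=[3,1,2,4,3,5,1,0,3,1,3,3,1,4,2]
Step 13: insert nz at [5, 10, 14] -> counters=[3,1,2,4,3,6,1,0,3,1,4,3,1,4,3]
Step 14: insert o at [5, 9, 10] -> counters=[3,1,2,4,3,7,1,0,3,2,5,3,1,4,3]
Step 15: insert tj at [11, 13, 14] -> counters=[3,1,2,4,3,7,1,0,3,2,5,4,1,5,4]
Step 16: insert n at [3, 8, 13] -> counters=[3,1,2,5,3,7,1,0,4,2,5,4,1,6,4]
Step 17: delete nz at [5, 10, 14] -> counters=[3,1,2,5,3,6,1,0,4,2,4,4,1,6,3]
Step 18: delete mh at [8, 10, 11] -> counters=[3,1,2,5,3,6,1,0,3,2,3,3,1,6,3]
Step 19: insert n at [3, 8, 13] -> counters=[3,1,2,6,3,6,1,0,4,2,3,3,1,7,3]
Query t: check counters[8]=4 counters[13]=7 counters[14]=3 -> maybe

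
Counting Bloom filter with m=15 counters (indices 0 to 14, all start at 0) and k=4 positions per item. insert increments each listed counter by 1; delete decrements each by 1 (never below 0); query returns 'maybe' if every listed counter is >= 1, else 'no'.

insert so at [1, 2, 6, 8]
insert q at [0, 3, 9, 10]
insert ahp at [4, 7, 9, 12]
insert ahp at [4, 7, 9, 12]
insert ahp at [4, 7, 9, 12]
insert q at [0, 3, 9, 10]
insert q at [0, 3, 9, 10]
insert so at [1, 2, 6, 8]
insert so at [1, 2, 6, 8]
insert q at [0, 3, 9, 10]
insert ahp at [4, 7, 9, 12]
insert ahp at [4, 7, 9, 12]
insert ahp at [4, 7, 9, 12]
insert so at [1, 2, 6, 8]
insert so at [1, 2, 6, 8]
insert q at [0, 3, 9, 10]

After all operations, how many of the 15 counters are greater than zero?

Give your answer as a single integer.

Answer: 11

Derivation:
Step 1: insert so at [1, 2, 6, 8] -> counters=[0,1,1,0,0,0,1,0,1,0,0,0,0,0,0]
Step 2: insert q at [0, 3, 9, 10] -> counters=[1,1,1,1,0,0,1,0,1,1,1,0,0,0,0]
Step 3: insert ahp at [4, 7, 9, 12] -> counters=[1,1,1,1,1,0,1,1,1,2,1,0,1,0,0]
Step 4: insert ahp at [4, 7, 9, 12] -> counters=[1,1,1,1,2,0,1,2,1,3,1,0,2,0,0]
Step 5: insert ahp at [4, 7, 9, 12] -> counters=[1,1,1,1,3,0,1,3,1,4,1,0,3,0,0]
Step 6: insert q at [0, 3, 9, 10] -> counters=[2,1,1,2,3,0,1,3,1,5,2,0,3,0,0]
Step 7: insert q at [0, 3, 9, 10] -> counters=[3,1,1,3,3,0,1,3,1,6,3,0,3,0,0]
Step 8: insert so at [1, 2, 6, 8] -> counters=[3,2,2,3,3,0,2,3,2,6,3,0,3,0,0]
Step 9: insert so at [1, 2, 6, 8] -> counters=[3,3,3,3,3,0,3,3,3,6,3,0,3,0,0]
Step 10: insert q at [0, 3, 9, 10] -> counters=[4,3,3,4,3,0,3,3,3,7,4,0,3,0,0]
Step 11: insert ahp at [4, 7, 9, 12] -> counters=[4,3,3,4,4,0,3,4,3,8,4,0,4,0,0]
Step 12: insert ahp at [4, 7, 9, 12] -> counters=[4,3,3,4,5,0,3,5,3,9,4,0,5,0,0]
Step 13: insert ahp at [4, 7, 9, 12] -> counters=[4,3,3,4,6,0,3,6,3,10,4,0,6,0,0]
Step 14: insert so at [1, 2, 6, 8] -> counters=[4,4,4,4,6,0,4,6,4,10,4,0,6,0,0]
Step 15: insert so at [1, 2, 6, 8] -> counters=[4,5,5,4,6,0,5,6,5,10,4,0,6,0,0]
Step 16: insert q at [0, 3, 9, 10] -> counters=[5,5,5,5,6,0,5,6,5,11,5,0,6,0,0]
Final counters=[5,5,5,5,6,0,5,6,5,11,5,0,6,0,0] -> 11 nonzero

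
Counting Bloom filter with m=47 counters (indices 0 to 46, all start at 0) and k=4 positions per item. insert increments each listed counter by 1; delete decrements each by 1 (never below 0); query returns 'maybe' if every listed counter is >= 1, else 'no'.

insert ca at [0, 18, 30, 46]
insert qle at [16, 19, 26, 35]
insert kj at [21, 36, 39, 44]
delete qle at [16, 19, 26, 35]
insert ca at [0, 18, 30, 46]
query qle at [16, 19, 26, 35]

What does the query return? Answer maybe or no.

Step 1: insert ca at [0, 18, 30, 46] -> counters=[1,0,0,0,0,0,0,0,0,0,0,0,0,0,0,0,0,0,1,0,0,0,0,0,0,0,0,0,0,0,1,0,0,0,0,0,0,0,0,0,0,0,0,0,0,0,1]
Step 2: insert qle at [16, 19, 26, 35] -> counters=[1,0,0,0,0,0,0,0,0,0,0,0,0,0,0,0,1,0,1,1,0,0,0,0,0,0,1,0,0,0,1,0,0,0,0,1,0,0,0,0,0,0,0,0,0,0,1]
Step 3: insert kj at [21, 36, 39, 44] -> counters=[1,0,0,0,0,0,0,0,0,0,0,0,0,0,0,0,1,0,1,1,0,1,0,0,0,0,1,0,0,0,1,0,0,0,0,1,1,0,0,1,0,0,0,0,1,0,1]
Step 4: delete qle at [16, 19, 26, 35] -> counters=[1,0,0,0,0,0,0,0,0,0,0,0,0,0,0,0,0,0,1,0,0,1,0,0,0,0,0,0,0,0,1,0,0,0,0,0,1,0,0,1,0,0,0,0,1,0,1]
Step 5: insert ca at [0, 18, 30, 46] -> counters=[2,0,0,0,0,0,0,0,0,0,0,0,0,0,0,0,0,0,2,0,0,1,0,0,0,0,0,0,0,0,2,0,0,0,0,0,1,0,0,1,0,0,0,0,1,0,2]
Query qle: check counters[16]=0 counters[19]=0 counters[26]=0 counters[35]=0 -> no

Answer: no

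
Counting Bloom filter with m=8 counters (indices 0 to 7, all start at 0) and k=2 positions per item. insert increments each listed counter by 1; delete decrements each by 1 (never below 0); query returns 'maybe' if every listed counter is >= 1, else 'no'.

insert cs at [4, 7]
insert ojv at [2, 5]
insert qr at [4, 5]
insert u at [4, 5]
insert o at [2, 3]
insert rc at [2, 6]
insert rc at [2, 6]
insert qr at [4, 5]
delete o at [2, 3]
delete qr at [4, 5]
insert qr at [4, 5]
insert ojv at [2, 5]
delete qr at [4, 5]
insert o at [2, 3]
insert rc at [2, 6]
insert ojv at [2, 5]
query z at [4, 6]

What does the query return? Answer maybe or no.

Step 1: insert cs at [4, 7] -> counters=[0,0,0,0,1,0,0,1]
Step 2: insert ojv at [2, 5] -> counters=[0,0,1,0,1,1,0,1]
Step 3: insert qr at [4, 5] -> counters=[0,0,1,0,2,2,0,1]
Step 4: insert u at [4, 5] -> counters=[0,0,1,0,3,3,0,1]
Step 5: insert o at [2, 3] -> counters=[0,0,2,1,3,3,0,1]
Step 6: insert rc at [2, 6] -> counters=[0,0,3,1,3,3,1,1]
Step 7: insert rc at [2, 6] -> counters=[0,0,4,1,3,3,2,1]
Step 8: insert qr at [4, 5] -> counters=[0,0,4,1,4,4,2,1]
Step 9: delete o at [2, 3] -> counters=[0,0,3,0,4,4,2,1]
Step 10: delete qr at [4, 5] -> counters=[0,0,3,0,3,3,2,1]
Step 11: insert qr at [4, 5] -> counters=[0,0,3,0,4,4,2,1]
Step 12: insert ojv at [2, 5] -> counters=[0,0,4,0,4,5,2,1]
Step 13: delete qr at [4, 5] -> counters=[0,0,4,0,3,4,2,1]
Step 14: insert o at [2, 3] -> counters=[0,0,5,1,3,4,2,1]
Step 15: insert rc at [2, 6] -> counters=[0,0,6,1,3,4,3,1]
Step 16: insert ojv at [2, 5] -> counters=[0,0,7,1,3,5,3,1]
Query z: check counters[4]=3 counters[6]=3 -> maybe

Answer: maybe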